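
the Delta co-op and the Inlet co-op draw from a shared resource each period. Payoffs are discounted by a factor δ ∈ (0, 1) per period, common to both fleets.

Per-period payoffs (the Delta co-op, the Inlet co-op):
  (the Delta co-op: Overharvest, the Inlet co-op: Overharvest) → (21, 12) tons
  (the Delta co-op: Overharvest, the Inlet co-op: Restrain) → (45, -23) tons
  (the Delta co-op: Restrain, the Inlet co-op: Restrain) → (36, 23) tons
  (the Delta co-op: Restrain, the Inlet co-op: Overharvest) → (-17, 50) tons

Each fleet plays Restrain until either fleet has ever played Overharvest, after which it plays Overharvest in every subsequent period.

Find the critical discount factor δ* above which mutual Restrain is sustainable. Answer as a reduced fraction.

the Delta co-op's threshold: (45−36)/(45−21) = 3/8.
the Inlet co-op's threshold: (50−23)/(50−12) = 27/38.
3/8 < 27/38, so the Inlet co-op binds and δ* = 27/38.

27/38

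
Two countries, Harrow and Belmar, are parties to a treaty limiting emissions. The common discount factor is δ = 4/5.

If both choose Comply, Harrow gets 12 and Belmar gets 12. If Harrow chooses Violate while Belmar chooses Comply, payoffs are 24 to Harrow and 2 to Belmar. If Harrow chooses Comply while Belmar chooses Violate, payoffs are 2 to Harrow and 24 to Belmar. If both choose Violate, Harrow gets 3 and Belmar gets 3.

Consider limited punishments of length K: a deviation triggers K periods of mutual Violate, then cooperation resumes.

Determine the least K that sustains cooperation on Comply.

IC: δ(1−δ^K)/(1−δ) ≥ (24−12)/(12−3) = 4/3.
With δ = 4/5: need 1 − δ^K ≥ 4/3·(1−4/5)/(4/5), i.e. δ^K ≤ 0.6667.
Since (4/5)^1 = 0.8000 and (4/5)^2 = 0.6400, the smallest such K is 2.

2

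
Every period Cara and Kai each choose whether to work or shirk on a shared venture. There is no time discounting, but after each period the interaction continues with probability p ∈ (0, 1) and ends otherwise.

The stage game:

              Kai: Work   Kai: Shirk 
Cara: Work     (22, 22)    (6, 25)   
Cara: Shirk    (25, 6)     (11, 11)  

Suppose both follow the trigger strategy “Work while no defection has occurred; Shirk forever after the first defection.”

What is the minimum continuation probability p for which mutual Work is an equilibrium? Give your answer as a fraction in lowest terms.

With no time discounting, the continuation probability p plays the role of the discount factor.
Grim-trigger IC: 22/(1−p) ≥ 25 + 11p/(1−p) ⇒ p ≥ (25−22)/(25−11) = 3/14.

3/14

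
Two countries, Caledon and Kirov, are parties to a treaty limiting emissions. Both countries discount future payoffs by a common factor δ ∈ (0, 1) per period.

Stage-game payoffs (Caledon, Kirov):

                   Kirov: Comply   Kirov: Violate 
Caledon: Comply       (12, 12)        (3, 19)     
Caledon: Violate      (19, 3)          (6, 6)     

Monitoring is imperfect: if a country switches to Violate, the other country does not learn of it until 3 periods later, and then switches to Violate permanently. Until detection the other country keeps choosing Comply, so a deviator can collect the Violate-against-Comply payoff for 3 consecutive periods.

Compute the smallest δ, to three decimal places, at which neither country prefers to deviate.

Deviating for the 3 undetected periods gains 19−12 = 7 per period over cooperation, then loses 12−6 = 6 per period forever once punishment starts.
Gain: 7(1 + δ + … + δ^2); loss: 6·δ^3/(1−δ).
No profitable deviation ⇔ 7(1−δ^3) ≤ 6·δ^3, i.e. δ^3 ≥ 7/(7+6) = 7/13.
Hence δ ≥ (7/13)^(1/3) ≈ 0.814.

0.814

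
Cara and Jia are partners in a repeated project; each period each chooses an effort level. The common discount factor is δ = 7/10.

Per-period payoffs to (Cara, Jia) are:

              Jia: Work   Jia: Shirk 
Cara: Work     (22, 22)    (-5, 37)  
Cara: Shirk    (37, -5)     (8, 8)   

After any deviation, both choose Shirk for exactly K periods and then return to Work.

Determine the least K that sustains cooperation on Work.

2

Need Σ_{k=1}^{K} δ^k ≥ (37−22)/(22−8) = 1.0714 at δ = 7/10.
At K = 1 the sum is 0.7000 < 1.0714; at K = 2 it is 1.1900 ≥ 1.0714.
So the minimum punishment length is K = 2.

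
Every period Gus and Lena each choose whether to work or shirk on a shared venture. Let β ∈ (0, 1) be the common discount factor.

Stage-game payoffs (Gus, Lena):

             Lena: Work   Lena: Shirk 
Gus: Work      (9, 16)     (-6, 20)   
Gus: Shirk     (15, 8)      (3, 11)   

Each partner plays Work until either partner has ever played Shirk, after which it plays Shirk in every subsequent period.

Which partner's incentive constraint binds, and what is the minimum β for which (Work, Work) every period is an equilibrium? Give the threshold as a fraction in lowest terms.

Gus's threshold: (15−9)/(15−3) = 1/2.
Lena's threshold: (20−16)/(20−11) = 4/9.
1/2 > 4/9, so Gus binds and β* = 1/2.

Gus; β ≥ 1/2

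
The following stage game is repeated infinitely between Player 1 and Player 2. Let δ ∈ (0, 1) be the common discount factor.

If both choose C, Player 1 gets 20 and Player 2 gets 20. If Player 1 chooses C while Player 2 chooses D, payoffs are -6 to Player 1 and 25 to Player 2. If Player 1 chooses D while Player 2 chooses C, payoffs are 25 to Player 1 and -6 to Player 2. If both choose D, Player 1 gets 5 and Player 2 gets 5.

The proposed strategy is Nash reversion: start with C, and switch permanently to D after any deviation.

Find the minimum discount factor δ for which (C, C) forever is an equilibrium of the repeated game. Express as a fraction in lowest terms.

Under grim trigger the critical discount factor is (T−C)/(T−P) with T = 25, C = 20, P = 5.
δ* = (25−20)/(25−5) = 5/20 = 1/4.

1/4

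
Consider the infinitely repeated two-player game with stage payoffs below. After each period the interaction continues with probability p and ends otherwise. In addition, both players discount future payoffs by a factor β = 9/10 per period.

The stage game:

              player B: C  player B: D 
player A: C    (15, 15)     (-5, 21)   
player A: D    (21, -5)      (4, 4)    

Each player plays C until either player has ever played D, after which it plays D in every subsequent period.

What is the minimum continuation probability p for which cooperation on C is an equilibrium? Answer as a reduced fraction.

20/51

Expected continuation weight on next period's payoff is β·p = 9/10·p, which plays the role of the discount factor.
Cooperation requires 9/10·p ≥ (21−15)/(21−4) = 6/17, hence p ≥ 20/51.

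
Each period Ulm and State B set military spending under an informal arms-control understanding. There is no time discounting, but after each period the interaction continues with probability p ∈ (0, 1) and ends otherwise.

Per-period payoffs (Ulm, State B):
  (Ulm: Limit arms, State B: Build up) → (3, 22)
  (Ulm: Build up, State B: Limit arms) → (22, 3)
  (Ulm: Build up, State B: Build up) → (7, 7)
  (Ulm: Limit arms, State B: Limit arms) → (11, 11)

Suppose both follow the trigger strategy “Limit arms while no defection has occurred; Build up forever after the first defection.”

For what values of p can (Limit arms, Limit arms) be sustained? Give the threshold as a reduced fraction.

11/15

With no time discounting, the continuation probability p plays the role of the discount factor.
Grim-trigger IC: 11/(1−p) ≥ 22 + 7p/(1−p) ⇒ p ≥ (22−11)/(22−7) = 11/15.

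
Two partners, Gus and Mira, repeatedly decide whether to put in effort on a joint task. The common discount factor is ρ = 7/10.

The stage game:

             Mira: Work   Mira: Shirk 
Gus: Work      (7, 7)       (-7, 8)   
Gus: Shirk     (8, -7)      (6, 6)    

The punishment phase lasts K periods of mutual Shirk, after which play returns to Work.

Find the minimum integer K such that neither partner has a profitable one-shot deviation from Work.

2

IC: ρ(1−ρ^K)/(1−ρ) ≥ (8−7)/(7−6) = 1.
With ρ = 7/10: need 1 − ρ^K ≥ 1·(1−7/10)/(7/10), i.e. ρ^K ≤ 0.5714.
Since (7/10)^1 = 0.7000 and (7/10)^2 = 0.4900, the smallest such K is 2.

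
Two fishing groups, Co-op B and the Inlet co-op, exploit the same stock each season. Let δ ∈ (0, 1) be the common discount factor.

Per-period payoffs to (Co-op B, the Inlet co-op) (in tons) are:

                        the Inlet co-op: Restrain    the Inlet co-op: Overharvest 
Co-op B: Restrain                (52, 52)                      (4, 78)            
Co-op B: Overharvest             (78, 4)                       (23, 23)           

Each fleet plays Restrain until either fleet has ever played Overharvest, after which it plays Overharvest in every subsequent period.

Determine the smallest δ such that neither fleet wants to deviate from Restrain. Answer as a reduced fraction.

One-period gain from deviating is 78 − 52 = 26. The loss is 52 − 23 = 29 in every subsequent period, with present value 29·δ/(1−δ).
Deviation is unprofitable when 29·δ/(1−δ) ≥ 26, i.e. δ/(1−δ) ≥ 26/29.
Equivalently δ ≥ 26/(26+29) = 26/55.

26/55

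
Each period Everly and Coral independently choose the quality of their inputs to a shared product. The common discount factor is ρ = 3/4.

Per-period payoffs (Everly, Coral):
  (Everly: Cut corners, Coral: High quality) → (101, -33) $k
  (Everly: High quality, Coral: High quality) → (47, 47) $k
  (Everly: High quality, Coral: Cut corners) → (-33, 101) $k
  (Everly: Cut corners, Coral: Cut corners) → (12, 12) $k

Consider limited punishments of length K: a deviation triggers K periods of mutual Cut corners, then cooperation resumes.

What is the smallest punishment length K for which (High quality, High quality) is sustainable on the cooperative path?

IC: ρ(1−ρ^K)/(1−ρ) ≥ (101−47)/(47−12) = 54/35.
With ρ = 3/4: need 1 − ρ^K ≥ 54/35·(1−3/4)/(3/4), i.e. ρ^K ≤ 0.4857.
Since (3/4)^2 = 0.5625 and (3/4)^3 = 0.4219, the smallest such K is 3.

3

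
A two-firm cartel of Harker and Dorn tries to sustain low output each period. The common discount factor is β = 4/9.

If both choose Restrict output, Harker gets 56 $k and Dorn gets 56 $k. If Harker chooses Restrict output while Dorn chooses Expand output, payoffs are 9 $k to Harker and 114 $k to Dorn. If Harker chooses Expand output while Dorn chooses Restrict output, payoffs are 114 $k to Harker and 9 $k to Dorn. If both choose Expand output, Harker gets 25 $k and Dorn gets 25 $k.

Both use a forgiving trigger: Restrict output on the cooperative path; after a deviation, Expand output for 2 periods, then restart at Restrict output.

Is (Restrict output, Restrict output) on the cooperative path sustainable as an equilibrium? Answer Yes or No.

No

IC: β+…+β^2 ≥ (114−56)/(56−25) = 58/31.
At β = 4/9: partial sum = 0.6420 < 1.8710. Cooperation not sustainable.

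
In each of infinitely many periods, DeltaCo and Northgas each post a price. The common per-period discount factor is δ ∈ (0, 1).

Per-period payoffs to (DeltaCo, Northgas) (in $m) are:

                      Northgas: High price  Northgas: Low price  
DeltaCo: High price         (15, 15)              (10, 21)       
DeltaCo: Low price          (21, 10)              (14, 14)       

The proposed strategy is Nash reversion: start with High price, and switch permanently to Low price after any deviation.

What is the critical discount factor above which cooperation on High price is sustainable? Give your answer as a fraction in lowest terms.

6/7

Under grim trigger the critical discount factor is (T−C)/(T−P) with T = 21, C = 15, P = 14.
δ* = (21−15)/(21−14) = 6/7.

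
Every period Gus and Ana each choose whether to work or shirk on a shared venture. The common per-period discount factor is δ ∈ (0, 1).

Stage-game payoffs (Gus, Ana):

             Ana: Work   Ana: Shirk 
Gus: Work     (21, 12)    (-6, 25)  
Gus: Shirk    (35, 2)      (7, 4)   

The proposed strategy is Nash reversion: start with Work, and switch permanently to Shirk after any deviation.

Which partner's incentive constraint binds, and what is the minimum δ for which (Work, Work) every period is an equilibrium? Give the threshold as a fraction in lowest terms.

Ana; δ ≥ 13/21

Gus: cooperation gives 21 each period; deviation gives 35 once then 7 forever.
  21/(1−δ) ≥ 35 + 7δ/(1−δ) ⇒ δ ≥ 14/28 = 1/2.
Ana: cooperation gives 12 each period; deviation gives 25 once then 4 forever.
  δ ≥ 13/21.
Both must hold, so the binding constraint is Ana's: δ ≥ 13/21.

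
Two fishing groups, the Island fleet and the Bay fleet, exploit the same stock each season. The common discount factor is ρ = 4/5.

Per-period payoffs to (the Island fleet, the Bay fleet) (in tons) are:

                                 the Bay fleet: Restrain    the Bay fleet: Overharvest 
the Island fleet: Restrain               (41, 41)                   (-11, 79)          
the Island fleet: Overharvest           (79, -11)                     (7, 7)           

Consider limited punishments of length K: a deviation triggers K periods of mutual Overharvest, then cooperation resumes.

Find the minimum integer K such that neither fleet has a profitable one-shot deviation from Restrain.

No profitable deviation requires (41−7)(ρ+…+ρ^K) ≥ 79−41, i.e. ρ+…+ρ^K ≥ 19/17 ≈ 1.1176.
With ρ = 4/5, the partial sums are K=1: 0.8000, K=2: 1.4400.
K = 2 is the first length at which the sum reaches 1.1176.

2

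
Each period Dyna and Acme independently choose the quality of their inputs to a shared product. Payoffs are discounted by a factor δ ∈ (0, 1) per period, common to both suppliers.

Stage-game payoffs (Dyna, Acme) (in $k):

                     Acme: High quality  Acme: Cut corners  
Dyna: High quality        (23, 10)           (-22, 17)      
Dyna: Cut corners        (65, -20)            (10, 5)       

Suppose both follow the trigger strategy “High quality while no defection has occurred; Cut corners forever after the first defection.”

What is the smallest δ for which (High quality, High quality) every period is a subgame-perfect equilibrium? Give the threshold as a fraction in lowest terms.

Dyna: cooperation gives 23 each period; deviation gives 65 once then 10 forever.
  23/(1−δ) ≥ 65 + 10δ/(1−δ) ⇒ δ ≥ 42/55.
Acme: cooperation gives 10 each period; deviation gives 17 once then 5 forever.
  δ ≥ 7/12.
Both must hold, so the binding constraint is Dyna's: δ ≥ 42/55.

42/55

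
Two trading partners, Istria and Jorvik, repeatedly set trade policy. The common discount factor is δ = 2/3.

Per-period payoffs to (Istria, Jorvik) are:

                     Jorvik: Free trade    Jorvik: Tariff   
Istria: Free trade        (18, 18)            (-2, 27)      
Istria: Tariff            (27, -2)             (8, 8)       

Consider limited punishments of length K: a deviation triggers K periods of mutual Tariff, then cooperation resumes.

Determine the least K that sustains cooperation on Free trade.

No profitable deviation requires (18−8)(δ+…+δ^K) ≥ 27−18, i.e. δ+…+δ^K ≥ 9/10 ≈ 0.9000.
With δ = 2/3, the partial sums are K=1: 0.6667, K=2: 1.1111.
K = 2 is the first length at which the sum reaches 0.9000.

2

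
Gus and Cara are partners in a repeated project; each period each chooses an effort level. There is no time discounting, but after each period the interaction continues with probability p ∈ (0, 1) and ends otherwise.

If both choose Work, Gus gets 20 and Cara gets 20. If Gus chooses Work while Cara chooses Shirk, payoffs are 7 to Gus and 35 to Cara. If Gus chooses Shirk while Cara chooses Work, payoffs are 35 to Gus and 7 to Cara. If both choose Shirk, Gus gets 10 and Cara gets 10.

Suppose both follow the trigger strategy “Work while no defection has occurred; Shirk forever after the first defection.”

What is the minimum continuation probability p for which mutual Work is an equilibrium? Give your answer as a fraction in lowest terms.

Expected cooperation value is 20 + p·20 + p²·20 + … = 20/(1−p); deviation gives 35 + p·10/(1−p).
20 ≥ 35(1−p) + 10p ⇒ 25p ≥ 15 ⇒ p ≥ 15/25 = 3/5.

3/5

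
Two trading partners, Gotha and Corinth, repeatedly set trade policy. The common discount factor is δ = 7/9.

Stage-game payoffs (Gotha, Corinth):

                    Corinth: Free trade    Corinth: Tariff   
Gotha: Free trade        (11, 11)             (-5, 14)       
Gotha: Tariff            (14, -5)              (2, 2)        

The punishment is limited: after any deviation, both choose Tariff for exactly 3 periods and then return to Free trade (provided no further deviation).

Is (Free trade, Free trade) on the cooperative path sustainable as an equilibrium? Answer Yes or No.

Yes

A one-shot deviation gives 14 now, then 2 for 3 periods, then back to 11.
Gain from deviating: (14−11) today; loss: (11−2) in each of the next 3 periods.
No-deviation condition: (11−2)(δ+…+δ^3) ≥ 14−11, i.e. δ+…+δ^3 ≥ 1/3.
At δ = 7/9: δ+…+δ^3 = 1.8532 ≥ 0.3333.
So cooperation is sustainable.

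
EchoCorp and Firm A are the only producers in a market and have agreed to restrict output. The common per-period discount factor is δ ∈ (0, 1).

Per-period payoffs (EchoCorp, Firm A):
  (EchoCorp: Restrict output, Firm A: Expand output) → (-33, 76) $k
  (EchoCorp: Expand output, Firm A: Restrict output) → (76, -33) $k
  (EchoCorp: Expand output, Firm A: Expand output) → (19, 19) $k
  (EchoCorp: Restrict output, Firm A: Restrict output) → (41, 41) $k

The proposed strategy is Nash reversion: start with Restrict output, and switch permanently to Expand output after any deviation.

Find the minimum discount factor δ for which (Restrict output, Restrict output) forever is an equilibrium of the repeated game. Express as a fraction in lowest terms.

41/(1−δ) ≥ 76 + 19δ/(1−δ)
41 ≥ 76 − 57δ
δ ≥ 35/57.

35/57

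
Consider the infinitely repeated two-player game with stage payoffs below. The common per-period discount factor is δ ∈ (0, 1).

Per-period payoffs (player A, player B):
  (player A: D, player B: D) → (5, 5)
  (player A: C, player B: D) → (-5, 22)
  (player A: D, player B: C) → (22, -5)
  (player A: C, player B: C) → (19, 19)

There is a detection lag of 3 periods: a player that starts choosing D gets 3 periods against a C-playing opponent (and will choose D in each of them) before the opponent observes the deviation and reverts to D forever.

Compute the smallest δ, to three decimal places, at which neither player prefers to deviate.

Deviating for the 3 undetected periods gains 22−19 = 3 per period over cooperation, then loses 19−5 = 14 per period forever once punishment starts.
Gain: 3(1 + δ + … + δ^2); loss: 14·δ^3/(1−δ).
No profitable deviation ⇔ 3(1−δ^3) ≤ 14·δ^3, i.e. δ^3 ≥ 3/(3+14) = 3/17.
Hence δ ≥ (3/17)^(1/3) ≈ 0.561.

0.561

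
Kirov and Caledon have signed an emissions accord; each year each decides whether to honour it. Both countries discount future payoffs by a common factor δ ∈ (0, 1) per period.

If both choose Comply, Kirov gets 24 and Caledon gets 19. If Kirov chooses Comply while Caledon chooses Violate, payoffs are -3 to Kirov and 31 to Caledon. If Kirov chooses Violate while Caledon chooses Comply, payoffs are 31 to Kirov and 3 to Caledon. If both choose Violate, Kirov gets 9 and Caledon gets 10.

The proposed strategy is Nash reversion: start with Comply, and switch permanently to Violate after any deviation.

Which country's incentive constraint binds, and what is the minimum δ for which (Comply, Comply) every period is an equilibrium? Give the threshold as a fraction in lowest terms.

Caledon; δ ≥ 4/7

Kirov's threshold: (31−24)/(31−9) = 7/22.
Caledon's threshold: (31−19)/(31−10) = 4/7.
7/22 < 4/7, so Caledon binds and δ* = 4/7.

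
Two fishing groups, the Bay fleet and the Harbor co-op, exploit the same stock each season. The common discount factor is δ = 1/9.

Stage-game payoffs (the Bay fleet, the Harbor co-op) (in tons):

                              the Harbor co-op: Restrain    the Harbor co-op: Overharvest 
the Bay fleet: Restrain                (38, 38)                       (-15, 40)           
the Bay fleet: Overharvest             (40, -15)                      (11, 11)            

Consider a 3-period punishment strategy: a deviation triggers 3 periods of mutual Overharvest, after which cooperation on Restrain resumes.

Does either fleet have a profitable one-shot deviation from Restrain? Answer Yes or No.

IC: δ+…+δ^3 ≥ (40−38)/(38−11) = 2/27.
At δ = 1/9: partial sum = 0.1248 ≥ 0.0741. Cooperation sustainable.

No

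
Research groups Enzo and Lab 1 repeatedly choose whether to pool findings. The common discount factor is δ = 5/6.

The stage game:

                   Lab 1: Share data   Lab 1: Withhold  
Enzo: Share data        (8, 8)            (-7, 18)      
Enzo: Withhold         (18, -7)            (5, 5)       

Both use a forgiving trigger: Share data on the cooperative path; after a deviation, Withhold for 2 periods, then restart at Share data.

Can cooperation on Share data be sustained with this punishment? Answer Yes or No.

No

Comparing payoff streams over the 3 periods until play realigns: cooperate → 8(1+δ+…+δ^2); deviate → 18 + 5(δ+…+δ^2).
Cooperation is sustained iff (8−5)(δ+…+δ^2) ≥ 18−8.
δ+…+δ^2 = 5/6·(1−(5/6)^2)/(1−5/6) = 1.5278, and (18−8)/(8−5) = 3.3333.
1.5278 < 3.3333, so cooperation is not sustainable.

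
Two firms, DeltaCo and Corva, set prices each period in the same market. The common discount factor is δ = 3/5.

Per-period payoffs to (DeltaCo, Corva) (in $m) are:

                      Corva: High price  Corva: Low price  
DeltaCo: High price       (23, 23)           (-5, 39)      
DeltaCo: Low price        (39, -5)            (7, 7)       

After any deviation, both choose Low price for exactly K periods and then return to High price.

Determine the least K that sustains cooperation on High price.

3

Need Σ_{k=1}^{K} δ^k ≥ (39−23)/(23−7) = 1.0000 at δ = 3/5.
At K = 2 the sum is 0.9600 < 1.0000; at K = 3 it is 1.1760 ≥ 1.0000.
So the minimum punishment length is K = 3.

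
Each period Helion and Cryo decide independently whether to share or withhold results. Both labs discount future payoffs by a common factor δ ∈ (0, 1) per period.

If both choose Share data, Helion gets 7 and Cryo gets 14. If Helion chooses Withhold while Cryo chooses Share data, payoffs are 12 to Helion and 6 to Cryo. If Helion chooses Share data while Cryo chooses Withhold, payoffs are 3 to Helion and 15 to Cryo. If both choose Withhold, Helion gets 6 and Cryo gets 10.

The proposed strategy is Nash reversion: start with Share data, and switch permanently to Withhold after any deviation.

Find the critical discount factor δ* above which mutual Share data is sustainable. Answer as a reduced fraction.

Helion: cooperation gives 7 each period; deviation gives 12 once then 6 forever.
  7/(1−δ) ≥ 12 + 6δ/(1−δ) ⇒ δ ≥ 5/6.
Cryo: cooperation gives 14 each period; deviation gives 15 once then 10 forever.
  δ ≥ 1/5.
Both must hold, so the binding constraint is Helion's: δ ≥ 5/6.

5/6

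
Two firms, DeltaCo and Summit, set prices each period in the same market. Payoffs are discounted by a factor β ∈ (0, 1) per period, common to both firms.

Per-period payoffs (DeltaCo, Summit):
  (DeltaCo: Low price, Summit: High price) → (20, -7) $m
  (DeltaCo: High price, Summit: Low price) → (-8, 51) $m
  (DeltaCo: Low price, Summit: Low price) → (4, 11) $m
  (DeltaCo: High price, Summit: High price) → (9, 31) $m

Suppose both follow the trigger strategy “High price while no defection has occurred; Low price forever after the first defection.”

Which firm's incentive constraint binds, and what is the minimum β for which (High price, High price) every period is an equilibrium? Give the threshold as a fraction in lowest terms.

DeltaCo's threshold: (20−9)/(20−4) = 11/16.
Summit's threshold: (51−31)/(51−11) = 1/2.
11/16 > 1/2, so DeltaCo binds and β* = 11/16.

DeltaCo; β ≥ 11/16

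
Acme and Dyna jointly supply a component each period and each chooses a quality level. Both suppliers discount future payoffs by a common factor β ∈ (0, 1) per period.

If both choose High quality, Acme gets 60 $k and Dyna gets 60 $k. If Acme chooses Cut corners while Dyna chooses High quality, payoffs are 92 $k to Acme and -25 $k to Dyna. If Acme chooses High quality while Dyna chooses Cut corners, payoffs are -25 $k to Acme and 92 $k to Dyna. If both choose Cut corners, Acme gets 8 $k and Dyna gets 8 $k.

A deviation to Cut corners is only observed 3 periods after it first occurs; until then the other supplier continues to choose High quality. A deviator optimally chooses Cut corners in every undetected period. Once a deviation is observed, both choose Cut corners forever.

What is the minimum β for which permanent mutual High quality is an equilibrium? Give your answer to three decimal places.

A deviator earns 92 for 3 periods, then 8 forever; cooperating earns 60 forever. Multiplying the IC by (1−β):
60 ≥ 92(1−β^3) + 8β^3, so 84·β^3 ≥ 32 and β^3 ≥ 8/21.
β ≥ (8/21)^(1/3) ≈ 0.725.

0.725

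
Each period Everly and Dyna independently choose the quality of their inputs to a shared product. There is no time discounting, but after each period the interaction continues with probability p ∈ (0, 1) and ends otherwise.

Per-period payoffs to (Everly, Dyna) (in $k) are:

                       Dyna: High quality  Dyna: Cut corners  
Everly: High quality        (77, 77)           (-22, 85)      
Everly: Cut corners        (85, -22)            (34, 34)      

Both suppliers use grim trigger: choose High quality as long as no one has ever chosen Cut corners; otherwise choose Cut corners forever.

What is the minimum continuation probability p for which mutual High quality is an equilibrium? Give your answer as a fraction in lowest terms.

With no time discounting, the continuation probability p plays the role of the discount factor.
Grim-trigger IC: 77/(1−p) ≥ 85 + 34p/(1−p) ⇒ p ≥ (85−77)/(85−34) = 8/51.

8/51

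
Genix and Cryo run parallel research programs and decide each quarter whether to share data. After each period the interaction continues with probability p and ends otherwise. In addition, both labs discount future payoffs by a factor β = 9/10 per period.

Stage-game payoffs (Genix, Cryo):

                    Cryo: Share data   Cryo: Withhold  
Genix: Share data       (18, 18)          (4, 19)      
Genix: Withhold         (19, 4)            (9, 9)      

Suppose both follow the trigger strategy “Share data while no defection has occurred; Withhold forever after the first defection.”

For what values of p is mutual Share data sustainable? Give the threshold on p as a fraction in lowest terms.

Expected continuation weight on next period's payoff is β·p = 9/10·p, which plays the role of the discount factor.
Cooperation requires 9/10·p ≥ (19−18)/(19−9) = 1/10, hence p ≥ 1/9.

1/9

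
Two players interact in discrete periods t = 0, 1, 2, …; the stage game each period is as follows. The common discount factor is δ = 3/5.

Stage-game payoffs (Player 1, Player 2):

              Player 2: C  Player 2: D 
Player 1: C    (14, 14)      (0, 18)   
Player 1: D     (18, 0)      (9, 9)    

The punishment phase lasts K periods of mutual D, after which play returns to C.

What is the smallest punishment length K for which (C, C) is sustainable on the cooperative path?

2

Need Σ_{k=1}^{K} δ^k ≥ (18−14)/(14−9) = 0.8000 at δ = 3/5.
At K = 1 the sum is 0.6000 < 0.8000; at K = 2 it is 0.9600 ≥ 0.8000.
So the minimum punishment length is K = 2.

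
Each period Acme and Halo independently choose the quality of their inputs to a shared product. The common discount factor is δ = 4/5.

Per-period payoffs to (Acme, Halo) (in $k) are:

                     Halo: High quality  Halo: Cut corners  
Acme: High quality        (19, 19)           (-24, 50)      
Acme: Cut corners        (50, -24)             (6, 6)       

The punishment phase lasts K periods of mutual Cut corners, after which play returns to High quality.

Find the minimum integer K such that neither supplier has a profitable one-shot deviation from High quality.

5

IC: δ(1−δ^K)/(1−δ) ≥ (50−19)/(19−6) = 31/13.
With δ = 4/5: need 1 − δ^K ≥ 31/13·(1−4/5)/(4/5), i.e. δ^K ≤ 0.4038.
Since (4/5)^4 = 0.4096 and (4/5)^5 = 0.3277, the smallest such K is 5.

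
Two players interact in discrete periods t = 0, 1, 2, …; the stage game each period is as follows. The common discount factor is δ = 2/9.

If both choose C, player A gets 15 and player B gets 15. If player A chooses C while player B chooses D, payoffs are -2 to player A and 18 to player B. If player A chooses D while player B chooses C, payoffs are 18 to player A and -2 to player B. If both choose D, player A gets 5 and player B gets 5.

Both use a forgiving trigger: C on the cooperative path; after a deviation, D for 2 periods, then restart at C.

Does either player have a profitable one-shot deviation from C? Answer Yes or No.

IC: δ+…+δ^2 ≥ (18−15)/(15−5) = 3/10.
At δ = 2/9: partial sum = 0.2716 < 0.3000. Cooperation not sustainable.

Yes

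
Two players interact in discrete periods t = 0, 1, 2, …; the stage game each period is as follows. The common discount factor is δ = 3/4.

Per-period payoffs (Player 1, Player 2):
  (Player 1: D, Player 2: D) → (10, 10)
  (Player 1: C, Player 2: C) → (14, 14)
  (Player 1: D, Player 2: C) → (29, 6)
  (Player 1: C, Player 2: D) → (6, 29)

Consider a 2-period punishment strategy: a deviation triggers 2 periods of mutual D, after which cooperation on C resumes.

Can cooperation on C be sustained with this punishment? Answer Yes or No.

IC: δ+…+δ^2 ≥ (29−14)/(14−10) = 15/4.
At δ = 3/4: partial sum = 1.3125 < 3.7500. Cooperation not sustainable.

No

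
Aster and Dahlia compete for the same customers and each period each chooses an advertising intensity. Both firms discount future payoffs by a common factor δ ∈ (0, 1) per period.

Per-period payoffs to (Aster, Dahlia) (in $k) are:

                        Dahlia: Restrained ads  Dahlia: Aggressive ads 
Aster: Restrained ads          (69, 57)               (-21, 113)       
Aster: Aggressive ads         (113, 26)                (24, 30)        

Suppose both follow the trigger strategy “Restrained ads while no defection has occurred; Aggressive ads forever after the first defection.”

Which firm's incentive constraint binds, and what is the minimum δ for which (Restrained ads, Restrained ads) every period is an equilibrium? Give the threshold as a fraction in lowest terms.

Dahlia; δ ≥ 56/83

Aster: cooperation gives 69 each period; deviation gives 113 once then 24 forever.
  69/(1−δ) ≥ 113 + 24δ/(1−δ) ⇒ δ ≥ 44/89.
Dahlia: cooperation gives 57 each period; deviation gives 113 once then 30 forever.
  δ ≥ 56/83.
Both must hold, so the binding constraint is Dahlia's: δ ≥ 56/83.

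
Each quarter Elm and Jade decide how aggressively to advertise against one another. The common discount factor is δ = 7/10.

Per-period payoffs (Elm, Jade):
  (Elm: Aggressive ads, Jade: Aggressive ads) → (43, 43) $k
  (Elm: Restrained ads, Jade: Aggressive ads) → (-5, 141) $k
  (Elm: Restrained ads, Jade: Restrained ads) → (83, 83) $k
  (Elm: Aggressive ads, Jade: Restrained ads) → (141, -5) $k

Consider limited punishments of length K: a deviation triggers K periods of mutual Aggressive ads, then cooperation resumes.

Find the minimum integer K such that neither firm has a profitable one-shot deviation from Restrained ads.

No profitable deviation requires (83−43)(δ+…+δ^K) ≥ 141−83, i.e. δ+…+δ^K ≥ 29/20 ≈ 1.4500.
With δ = 7/10, the partial sums are K=1: 0.7000, K=2: 1.1900, K=3: 1.5330.
K = 3 is the first length at which the sum reaches 1.4500.

3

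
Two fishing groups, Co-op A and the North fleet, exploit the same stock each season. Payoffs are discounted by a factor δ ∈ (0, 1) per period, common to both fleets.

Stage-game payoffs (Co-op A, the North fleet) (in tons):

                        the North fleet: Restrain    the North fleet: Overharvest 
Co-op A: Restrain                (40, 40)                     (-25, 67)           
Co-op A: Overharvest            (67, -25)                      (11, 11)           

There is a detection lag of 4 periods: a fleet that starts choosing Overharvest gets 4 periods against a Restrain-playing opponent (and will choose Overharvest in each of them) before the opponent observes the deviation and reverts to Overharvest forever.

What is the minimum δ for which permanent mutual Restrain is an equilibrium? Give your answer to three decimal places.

0.833

A deviator earns 67 for 4 periods, then 11 forever; cooperating earns 40 forever. Multiplying the IC by (1−δ):
40 ≥ 67(1−δ^4) + 11δ^4, so 56·δ^4 ≥ 27 and δ^4 ≥ 27/56.
δ ≥ (27/56)^(1/4) ≈ 0.833.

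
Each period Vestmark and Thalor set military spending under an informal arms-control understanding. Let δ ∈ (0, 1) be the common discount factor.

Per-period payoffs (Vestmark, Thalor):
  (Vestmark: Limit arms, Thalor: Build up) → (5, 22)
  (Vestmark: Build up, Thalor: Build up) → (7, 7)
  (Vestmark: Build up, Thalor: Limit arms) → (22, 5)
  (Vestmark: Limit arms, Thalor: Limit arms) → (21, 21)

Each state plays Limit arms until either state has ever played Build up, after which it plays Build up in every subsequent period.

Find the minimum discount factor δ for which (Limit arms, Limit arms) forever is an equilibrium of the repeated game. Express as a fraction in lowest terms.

Cooperation forever yields 21 each period: 21/(1−δ).
Deviating yields 22 once, then 7 forever: 22 + 7δ/(1−δ).
No profitable deviation requires 21/(1−δ) ≥ 22 + 7δ/(1−δ).
Multiplying by (1−δ): 21 ≥ 22(1−δ) + 7δ = 22 − 15δ.
So 15δ ≥ 1, i.e. δ ≥ 1/15.

1/15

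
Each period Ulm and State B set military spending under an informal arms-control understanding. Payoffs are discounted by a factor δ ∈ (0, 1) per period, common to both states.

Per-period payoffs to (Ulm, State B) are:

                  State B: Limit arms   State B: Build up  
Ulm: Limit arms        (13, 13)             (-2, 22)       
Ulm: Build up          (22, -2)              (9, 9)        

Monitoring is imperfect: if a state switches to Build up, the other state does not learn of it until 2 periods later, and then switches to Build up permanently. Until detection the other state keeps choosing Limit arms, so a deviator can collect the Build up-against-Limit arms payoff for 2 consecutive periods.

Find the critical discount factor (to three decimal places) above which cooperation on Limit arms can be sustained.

The best deviation is to choose Build up for all 2 undetected periods, earning 22 each, then 9 forever once detected.
Deviation value: 22(1−δ^2)/(1−δ) + 9δ^2/(1−δ); cooperation value: 13/(1−δ).
IC: 13 ≥ 22(1−δ^2) + 9δ^2 = 22 − 13δ^2.
So δ^2 ≥ 9/13, giving δ ≥ (9/13)^(1/2) ≈ 0.832.

0.832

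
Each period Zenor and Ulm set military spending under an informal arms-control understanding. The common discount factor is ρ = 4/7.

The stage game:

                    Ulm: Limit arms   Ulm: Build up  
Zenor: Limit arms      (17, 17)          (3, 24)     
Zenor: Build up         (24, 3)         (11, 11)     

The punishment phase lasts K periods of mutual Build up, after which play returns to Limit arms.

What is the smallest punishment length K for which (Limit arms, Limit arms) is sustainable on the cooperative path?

IC: ρ(1−ρ^K)/(1−ρ) ≥ (24−17)/(17−11) = 7/6.
With ρ = 4/7: need 1 − ρ^K ≥ 7/6·(1−4/7)/(4/7), i.e. ρ^K ≤ 0.1250.
Since (4/7)^3 = 0.1866 and (4/7)^4 = 0.1066, the smallest such K is 4.

4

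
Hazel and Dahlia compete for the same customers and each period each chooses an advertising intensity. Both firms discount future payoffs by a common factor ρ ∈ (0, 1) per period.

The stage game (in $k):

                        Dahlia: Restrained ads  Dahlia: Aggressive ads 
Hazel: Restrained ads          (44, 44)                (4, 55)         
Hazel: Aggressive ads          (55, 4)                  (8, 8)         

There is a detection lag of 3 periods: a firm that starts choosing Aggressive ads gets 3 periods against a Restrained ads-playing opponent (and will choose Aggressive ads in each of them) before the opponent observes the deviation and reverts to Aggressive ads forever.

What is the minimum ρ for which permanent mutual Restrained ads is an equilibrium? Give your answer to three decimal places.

Deviating for the 3 undetected periods gains 55−44 = 11 per period over cooperation, then loses 44−8 = 36 per period forever once punishment starts.
Gain: 11(1 + ρ + … + ρ^2); loss: 36·ρ^3/(1−ρ).
No profitable deviation ⇔ 11(1−ρ^3) ≤ 36·ρ^3, i.e. ρ^3 ≥ 11/(11+36) = 11/47.
Hence ρ ≥ (11/47)^(1/3) ≈ 0.616.

0.616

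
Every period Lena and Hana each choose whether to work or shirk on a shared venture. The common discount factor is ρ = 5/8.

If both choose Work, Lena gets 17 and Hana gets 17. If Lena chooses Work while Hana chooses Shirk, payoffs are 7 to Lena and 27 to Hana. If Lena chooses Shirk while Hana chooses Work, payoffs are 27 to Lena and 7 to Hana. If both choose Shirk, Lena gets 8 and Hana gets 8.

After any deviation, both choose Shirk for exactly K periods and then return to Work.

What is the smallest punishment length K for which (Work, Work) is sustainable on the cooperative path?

No profitable deviation requires (17−8)(ρ+…+ρ^K) ≥ 27−17, i.e. ρ+…+ρ^K ≥ 10/9 ≈ 1.1111.
With ρ = 5/8, the partial sums are K=1: 0.6250, K=2: 1.0156, K=3: 1.2598.
K = 3 is the first length at which the sum reaches 1.1111.

3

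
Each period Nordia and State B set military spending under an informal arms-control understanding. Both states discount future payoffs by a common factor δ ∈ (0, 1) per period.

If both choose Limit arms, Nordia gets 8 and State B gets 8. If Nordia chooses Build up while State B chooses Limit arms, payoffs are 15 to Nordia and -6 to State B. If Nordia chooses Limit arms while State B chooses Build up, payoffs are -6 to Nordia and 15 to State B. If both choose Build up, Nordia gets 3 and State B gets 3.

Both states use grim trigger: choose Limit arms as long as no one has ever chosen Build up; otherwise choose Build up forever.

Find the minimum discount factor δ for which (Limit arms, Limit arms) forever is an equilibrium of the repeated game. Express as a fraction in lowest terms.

7/12

8/(1−δ) ≥ 15 + 3δ/(1−δ)
8 ≥ 15 − 12δ
δ ≥ 7/12.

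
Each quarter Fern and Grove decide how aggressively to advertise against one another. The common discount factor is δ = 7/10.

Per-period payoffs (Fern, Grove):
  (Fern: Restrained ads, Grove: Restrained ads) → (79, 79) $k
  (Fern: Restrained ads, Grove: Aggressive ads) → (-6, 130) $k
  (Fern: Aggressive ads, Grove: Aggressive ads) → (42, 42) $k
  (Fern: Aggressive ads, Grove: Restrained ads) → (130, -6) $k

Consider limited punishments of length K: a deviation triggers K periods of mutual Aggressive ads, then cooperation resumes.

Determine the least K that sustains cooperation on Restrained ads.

No profitable deviation requires (79−42)(δ+…+δ^K) ≥ 130−79, i.e. δ+…+δ^K ≥ 51/37 ≈ 1.3784.
With δ = 7/10, the partial sums are K=1: 0.7000, K=2: 1.1900, K=3: 1.5330.
K = 3 is the first length at which the sum reaches 1.3784.

3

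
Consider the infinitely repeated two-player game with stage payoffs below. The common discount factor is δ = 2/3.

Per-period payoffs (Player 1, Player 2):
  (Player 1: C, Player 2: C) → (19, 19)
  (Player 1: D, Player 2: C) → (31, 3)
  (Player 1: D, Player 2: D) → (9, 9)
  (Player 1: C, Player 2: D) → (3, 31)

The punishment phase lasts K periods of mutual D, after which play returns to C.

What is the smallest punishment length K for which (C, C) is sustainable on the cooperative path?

Need Σ_{k=1}^{K} δ^k ≥ (31−19)/(19−9) = 1.2000 at δ = 2/3.
At K = 2 the sum is 1.1111 < 1.2000; at K = 3 it is 1.4074 ≥ 1.2000.
So the minimum punishment length is K = 3.

3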